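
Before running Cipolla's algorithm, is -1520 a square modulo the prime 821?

yes

(-1520/821)
  = (122/821)    [-1520 ≡ 122 mod 821]
  = -(61/821)    [821 ≡ 5 mod 8 ⇒ (2/821) = -1]
  = -(821/61)    [QR: 61 ≡ 1 mod 4, sign kept]
  = -(28/61)    [821 ≡ 28 mod 61]
  = -(7/61)    [61 ≡ 5 mod 8 ⇒ (2/61)^2 = +1]
  = -(61/7)    [QR: 61 ≡ 1 mod 4, sign kept]
  = -(5/7)    [61 ≡ 5 mod 7]
  = -(7/5)    [QR: 5 ≡ 1 mod 4, sign kept]
  = -(2/5)    [7 ≡ 2 mod 5]
  = (1/5)    [5 ≡ 5 mod 8 ⇒ (2/5) = -1]
  = 1    [(1/5) = 1]
(-1520/821) = 1, and 821 is prime, so -1520 is a quadratic residue mod 821.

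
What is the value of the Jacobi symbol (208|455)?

0

Factor out 2: 208 = 2^4·13. Since 455 ≡ 7 (mod 8), (2|455) = +1, and (2|455)^4 = +1. Now have (13|455).
13 ≡ 1 (mod 4), so quadratic reciprocity gives (13|455) = (455|13). Reduce: 455 ≡ 0 (mod 13). Now have (0|13).
The numerator is now 0 with denominator 13 > 1: the symbol is 0.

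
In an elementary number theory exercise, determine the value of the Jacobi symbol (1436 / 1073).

(1436 / 1073)
  = (363 / 1073)    [1436 ≡ 363 mod 1073]
  = (1073 / 363)    [QR: 1073 ≡ 1 mod 4, sign kept]
  = (347 / 363)    [1073 ≡ 347 mod 363]
  = -(363 / 347)    [QR: both ≡ 3 mod 4, sign flips]
  = -(16 / 347)    [363 ≡ 16 mod 347]
  = -(1 / 347)    [347 ≡ 3 mod 8 ⇒ (2 / 347)^4 = +1]
  = -1    [(1 / 347) = 1]

-1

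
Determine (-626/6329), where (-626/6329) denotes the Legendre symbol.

-1

(-626/6329)
  = (5703/6329)    [-626 ≡ 5703 mod 6329]
  = (6329/5703)    [QR: 6329 ≡ 1 mod 4, sign kept]
  = (626/5703)    [6329 ≡ 626 mod 5703]
  = (313/5703)    [5703 ≡ 7 mod 8 ⇒ (2/5703) = +1]
  = (5703/313)    [QR: 313 ≡ 1 mod 4, sign kept]
  = (69/313)    [5703 ≡ 69 mod 313]
  = (313/69)    [QR: 69 ≡ 1 mod 4, sign kept]
  = (37/69)    [313 ≡ 37 mod 69]
  = (69/37)    [QR: 37 ≡ 1 mod 4, sign kept]
  = (32/37)    [69 ≡ 32 mod 37]
  = -(1/37)    [37 ≡ 5 mod 8 ⇒ (2/37)^5 = -1]
  = -1    [(1/37) = 1]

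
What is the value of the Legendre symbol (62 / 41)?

Reduce the numerator: 62 ≡ 21 (mod 41), so (62 / 41) = (21 / 41).
21 ≡ 1 (mod 4), so quadratic reciprocity gives (21 / 41) = (41 / 21). Reduce: 41 ≡ 20 (mod 21). Now have (20 / 21).
Factor out 2: 20 = 2^2·5. Since 21 ≡ 5 (mod 8), (2 / 21) = -1, and (2 / 21)^2 = +1. Now have (5 / 21).
5 ≡ 1 (mod 4), so quadratic reciprocity gives (5 / 21) = (21 / 5). Reduce: 21 ≡ 1 (mod 5). Now have (1 / 5).
(1 / 5) = 1. Collecting the sign factors: 1.

1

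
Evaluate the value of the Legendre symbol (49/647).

(49/647)
  = (647/49)    [QR: 49 ≡ 1 mod 4, sign kept]
  = (10/49)    [647 ≡ 10 mod 49]
  = (5/49)    [49 ≡ 1 mod 8 ⇒ (2/49) = +1]
  = (49/5)    [QR: 5 ≡ 1 mod 4, sign kept]
  = (4/5)    [49 ≡ 4 mod 5]
  = (1/5)    [5 ≡ 5 mod 8 ⇒ (2/5)^2 = +1]
  = 1    [(1/5) = 1]

1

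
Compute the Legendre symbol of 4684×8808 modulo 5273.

By multiplicativity, (4684·8808 / 5273) = (4684 / 5273)·(8808 / 5273).
First factor (4684 / 5273):
Factor out 2: 4684 = 2^2·1171. Since 5273 ≡ 1 (mod 8), (2 / 5273) = +1, and (2 / 5273)^2 = +1. Now have (1171 / 5273).
5273 ≡ 1 (mod 4), so quadratic reciprocity gives (1171 / 5273) = (5273 / 1171). Reduce: 5273 ≡ 589 (mod 1171). Now have (589 / 1171).
589 ≡ 1 (mod 4), so quadratic reciprocity gives (589 / 1171) = (1171 / 589). Reduce: 1171 ≡ 582 (mod 589). Now have (582 / 589).
Factor out 2: 582 = 2·291. Since 589 ≡ 5 (mod 8), (2 / 589) = -1. Now have -(291 / 589).
589 ≡ 1 (mod 4), so quadratic reciprocity gives (291 / 589) = (589 / 291). Reduce: 589 ≡ 7 (mod 291). Now have -(7 / 291).
Both 7 ≡ 3 and 291 ≡ 3 (mod 4), so reciprocity gives (7 / 291) = -(291 / 7). Reduce: 291 ≡ 4 (mod 7). Now have (4 / 7).
Factor out 2: 4 = 2^2. Since 7 ≡ 7 (mod 8), (2 / 7) = +1, and (2 / 7)^2 = +1. Now have (1 / 7).
(1 / 7) = 1. Collecting the sign factors: 1.
Second factor (8808 / 5273):
Reduce the numerator: 8808 ≡ 3535 (mod 5273), so (8808 / 5273) = (3535 / 5273).
5273 ≡ 1 (mod 4), so quadratic reciprocity gives (3535 / 5273) = (5273 / 3535). Reduce: 5273 ≡ 1738 (mod 3535). Now have (1738 / 3535).
Factor out 2: 1738 = 2·869. Since 3535 ≡ 7 (mod 8), (2 / 3535) = +1. Now have (869 / 3535).
869 ≡ 1 (mod 4), so quadratic reciprocity gives (869 / 3535) = (3535 / 869). Reduce: 3535 ≡ 59 (mod 869). Now have (59 / 869).
869 ≡ 1 (mod 4), so quadratic reciprocity gives (59 / 869) = (869 / 59). Reduce: 869 ≡ 43 (mod 59). Now have (43 / 59).
Both 43 ≡ 3 and 59 ≡ 3 (mod 4), so reciprocity gives (43 / 59) = -(59 / 43). Reduce: 59 ≡ 16 (mod 43). Now have -(16 / 43).
Factor out 2: 16 = 2^4. Since 43 ≡ 3 (mod 8), (2 / 43) = -1, and (2 / 43)^4 = +1. Now have -(1 / 43).
(1 / 43) = 1. Collecting the sign factors: -1.
Product: (1)·(-1) = -1.

-1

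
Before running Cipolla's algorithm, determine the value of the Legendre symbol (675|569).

(675|569)
  = (106|569)    [675 ≡ 106 mod 569]
  = (53|569)    [569 ≡ 1 mod 8 ⇒ (2|569) = +1]
  = (569|53)    [QR: 53 ≡ 1 mod 4, sign kept]
  = (39|53)    [569 ≡ 39 mod 53]
  = (53|39)    [QR: 53 ≡ 1 mod 4, sign kept]
  = (14|39)    [53 ≡ 14 mod 39]
  = (7|39)    [39 ≡ 7 mod 8 ⇒ (2|39) = +1]
  = -(39|7)    [QR: both ≡ 3 mod 4, sign flips]
  = -(4|7)    [39 ≡ 4 mod 7]
  = -(1|7)    [7 ≡ 7 mod 8 ⇒ (2|7)^2 = +1]
  = -1    [(1|7) = 1]

-1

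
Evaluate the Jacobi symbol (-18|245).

-1

Reduce the numerator: -18 ≡ 227 (mod 245), so (-18|245) = (227|245).
245 ≡ 1 (mod 4), so quadratic reciprocity gives (227|245) = (245|227). Reduce: 245 ≡ 18 (mod 227). Now have (18|227).
Factor out 2: 18 = 2·9. Since 227 ≡ 3 (mod 8), (2|227) = -1. Now have -(9|227).
9 ≡ 1 (mod 4), so quadratic reciprocity gives (9|227) = (227|9). Reduce: 227 ≡ 2 (mod 9). Now have -(2|9).
Factor out 2: 2 = 2. Since 9 ≡ 1 (mod 8), (2|9) = +1. Now have -(1|9).
(1|9) = 1. Collecting the sign factors: -1.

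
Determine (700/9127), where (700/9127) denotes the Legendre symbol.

1

(700/9127)
  = (175/9127)    [9127 ≡ 7 mod 8 ⇒ (2/9127)^2 = +1]
  = -(9127/175)    [QR: both ≡ 3 mod 4, sign flips]
  = -(27/175)    [9127 ≡ 27 mod 175]
  = (175/27)    [QR: both ≡ 3 mod 4, sign flips]
  = (13/27)    [175 ≡ 13 mod 27]
  = (27/13)    [QR: 13 ≡ 1 mod 4, sign kept]
  = (1/13)    [27 ≡ 1 mod 13]
  = 1    [(1/13) = 1]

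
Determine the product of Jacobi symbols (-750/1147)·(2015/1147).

By multiplicativity, (-750·2015/1147) = (-750/1147)·(2015/1147).
First factor (-750/1147):
Reduce the numerator: -750 ≡ 397 (mod 1147), so (-750/1147) = (397/1147).
397 ≡ 1 (mod 4), so quadratic reciprocity gives (397/1147) = (1147/397). Reduce: 1147 ≡ 353 (mod 397). Now have (353/397).
353 ≡ 1 (mod 4), so quadratic reciprocity gives (353/397) = (397/353). Reduce: 397 ≡ 44 (mod 353). Now have (44/353).
Factor out 2: 44 = 2^2·11. Since 353 ≡ 1 (mod 8), (2/353) = +1, and (2/353)^2 = +1. Now have (11/353).
353 ≡ 1 (mod 4), so quadratic reciprocity gives (11/353) = (353/11). Reduce: 353 ≡ 1 (mod 11). Now have (1/11).
(1/11) = 1. Collecting the sign factors: 1.
Second factor (2015/1147):
Reduce the numerator: 2015 ≡ 868 (mod 1147), so (2015/1147) = (868/1147).
Factor out 2: 868 = 2^2·217. Since 1147 ≡ 3 (mod 8), (2/1147) = -1, and (2/1147)^2 = +1. Now have (217/1147).
217 ≡ 1 (mod 4), so quadratic reciprocity gives (217/1147) = (1147/217). Reduce: 1147 ≡ 62 (mod 217). Now have (62/217).
Factor out 2: 62 = 2·31. Since 217 ≡ 1 (mod 8), (2/217) = +1. Now have (31/217).
217 ≡ 1 (mod 4), so quadratic reciprocity gives (31/217) = (217/31). Reduce: 217 ≡ 0 (mod 31). Now have (0/31).
The numerator is now 0 with denominator 31 > 1: the symbol is 0.
Product: (1)·(0) = 0.

0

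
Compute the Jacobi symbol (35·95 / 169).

1

By multiplicativity, (35·95 / 169) = (35 / 169)·(95 / 169).
First factor (35 / 169):
169 ≡ 1 (mod 4), so quadratic reciprocity gives (35 / 169) = (169 / 35). Reduce: 169 ≡ 29 (mod 35). Now have (29 / 35).
29 ≡ 1 (mod 4), so quadratic reciprocity gives (29 / 35) = (35 / 29). Reduce: 35 ≡ 6 (mod 29). Now have (6 / 29).
Factor out 2: 6 = 2·3. Since 29 ≡ 5 (mod 8), (2 / 29) = -1. Now have -(3 / 29).
29 ≡ 1 (mod 4), so quadratic reciprocity gives (3 / 29) = (29 / 3). Reduce: 29 ≡ 2 (mod 3). Now have -(2 / 3).
Factor out 2: 2 = 2. Since 3 ≡ 3 (mod 8), (2 / 3) = -1. Now have (1 / 3).
(1 / 3) = 1. Collecting the sign factors: 1.
Second factor (95 / 169):
169 ≡ 1 (mod 4), so quadratic reciprocity gives (95 / 169) = (169 / 95). Reduce: 169 ≡ 74 (mod 95). Now have (74 / 95).
Factor out 2: 74 = 2·37. Since 95 ≡ 7 (mod 8), (2 / 95) = +1. Now have (37 / 95).
37 ≡ 1 (mod 4), so quadratic reciprocity gives (37 / 95) = (95 / 37). Reduce: 95 ≡ 21 (mod 37). Now have (21 / 37).
21 ≡ 1 (mod 4), so quadratic reciprocity gives (21 / 37) = (37 / 21). Reduce: 37 ≡ 16 (mod 21). Now have (16 / 21).
Factor out 2: 16 = 2^4. Since 21 ≡ 5 (mod 8), (2 / 21) = -1, and (2 / 21)^4 = +1. Now have (1 / 21).
(1 / 21) = 1. Collecting the sign factors: 1.
Product: (1)·(1) = 1.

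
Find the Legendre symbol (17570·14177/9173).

By multiplicativity, (17570·14177/9173) = (17570/9173)·(14177/9173).
First factor (17570/9173):
(17570/9173)
  = (8397/9173)    [17570 ≡ 8397 mod 9173]
  = (9173/8397)    [QR: 8397 ≡ 1 mod 4, sign kept]
  = (776/8397)    [9173 ≡ 776 mod 8397]
  = -(97/8397)    [8397 ≡ 5 mod 8 ⇒ (2/8397)^3 = -1]
  = -(8397/97)    [QR: 97 ≡ 1 mod 4, sign kept]
  = -(55/97)    [8397 ≡ 55 mod 97]
  = -(97/55)    [QR: 97 ≡ 1 mod 4, sign kept]
  = -(42/55)    [97 ≡ 42 mod 55]
  = -(21/55)    [55 ≡ 7 mod 8 ⇒ (2/55) = +1]
  = -(55/21)    [QR: 21 ≡ 1 mod 4, sign kept]
  = -(13/21)    [55 ≡ 13 mod 21]
  = -(21/13)    [QR: 13 ≡ 1 mod 4, sign kept]
  = -(8/13)    [21 ≡ 8 mod 13]
  = (1/13)    [13 ≡ 5 mod 8 ⇒ (2/13)^3 = -1]
  = 1    [(1/13) = 1]
Second factor (14177/9173):
(14177/9173)
  = (5004/9173)    [14177 ≡ 5004 mod 9173]
  = (1251/9173)    [9173 ≡ 5 mod 8 ⇒ (2/9173)^2 = +1]
  = (9173/1251)    [QR: 9173 ≡ 1 mod 4, sign kept]
  = (416/1251)    [9173 ≡ 416 mod 1251]
  = -(13/1251)    [1251 ≡ 3 mod 8 ⇒ (2/1251)^5 = -1]
  = -(1251/13)    [QR: 13 ≡ 1 mod 4, sign kept]
  = -(3/13)    [1251 ≡ 3 mod 13]
  = -(13/3)    [QR: 13 ≡ 1 mod 4, sign kept]
  = -(1/3)    [13 ≡ 1 mod 3]
  = -1    [(1/3) = 1]
Product: (1)·(-1) = -1.

-1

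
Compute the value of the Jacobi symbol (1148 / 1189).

0

Factor out 2: 1148 = 2^2·287. Since 1189 ≡ 5 (mod 8), (2 / 1189) = -1, and (2 / 1189)^2 = +1. Now have (287 / 1189).
1189 ≡ 1 (mod 4), so quadratic reciprocity gives (287 / 1189) = (1189 / 287). Reduce: 1189 ≡ 41 (mod 287). Now have (41 / 287).
41 ≡ 1 (mod 4), so quadratic reciprocity gives (41 / 287) = (287 / 41). Reduce: 287 ≡ 0 (mod 41). Now have (0 / 41).
The numerator is now 0 with denominator 41 > 1: the symbol is 0.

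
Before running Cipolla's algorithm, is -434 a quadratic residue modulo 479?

(-434/479)
  = -(434/479)    [479 ≡ 3 mod 4 ⇒ (-1/479) = -1]
  = -(217/479)    [479 ≡ 7 mod 8 ⇒ (2/479) = +1]
  = -(479/217)    [QR: 217 ≡ 1 mod 4, sign kept]
  = -(45/217)    [479 ≡ 45 mod 217]
  = -(217/45)    [QR: 45 ≡ 1 mod 4, sign kept]
  = -(37/45)    [217 ≡ 37 mod 45]
  = -(45/37)    [QR: 37 ≡ 1 mod 4, sign kept]
  = -(8/37)    [45 ≡ 8 mod 37]
  = (1/37)    [37 ≡ 5 mod 8 ⇒ (2/37)^3 = -1]
  = 1    [(1/37) = 1]
(-434/479) = 1, and 479 is prime, so -434 is a quadratic residue mod 479.

yes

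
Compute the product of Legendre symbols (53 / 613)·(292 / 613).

1

By multiplicativity, (53·292 / 613) = (53 / 613)·(292 / 613).
First factor (53 / 613):
53 ≡ 1 (mod 4), so quadratic reciprocity gives (53 / 613) = (613 / 53). Reduce: 613 ≡ 30 (mod 53). Now have (30 / 53).
Factor out 2: 30 = 2·15. Since 53 ≡ 5 (mod 8), (2 / 53) = -1. Now have -(15 / 53).
53 ≡ 1 (mod 4), so quadratic reciprocity gives (15 / 53) = (53 / 15). Reduce: 53 ≡ 8 (mod 15). Now have -(8 / 15).
Factor out 2: 8 = 2^3. Since 15 ≡ 7 (mod 8), (2 / 15) = +1, and (2 / 15)^3 = +1. Now have -(1 / 15).
(1 / 15) = 1. Collecting the sign factors: -1.
Second factor (292 / 613):
Factor out 2: 292 = 2^2·73. Since 613 ≡ 5 (mod 8), (2 / 613) = -1, and (2 / 613)^2 = +1. Now have (73 / 613).
73 ≡ 1 (mod 4), so quadratic reciprocity gives (73 / 613) = (613 / 73). Reduce: 613 ≡ 29 (mod 73). Now have (29 / 73).
29 ≡ 1 (mod 4), so quadratic reciprocity gives (29 / 73) = (73 / 29). Reduce: 73 ≡ 15 (mod 29). Now have (15 / 29).
29 ≡ 1 (mod 4), so quadratic reciprocity gives (15 / 29) = (29 / 15). Reduce: 29 ≡ 14 (mod 15). Now have (14 / 15).
Factor out 2: 14 = 2·7. Since 15 ≡ 7 (mod 8), (2 / 15) = +1. Now have (7 / 15).
Both 7 ≡ 3 and 15 ≡ 3 (mod 4), so reciprocity gives (7 / 15) = -(15 / 7). Reduce: 15 ≡ 1 (mod 7). Now have -(1 / 7).
(1 / 7) = 1. Collecting the sign factors: -1.
Product: (-1)·(-1) = 1.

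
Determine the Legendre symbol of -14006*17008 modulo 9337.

1

By multiplicativity, (-14006·17008/9337) = (-14006/9337)·(17008/9337).
First factor (-14006/9337):
(-14006/9337)
  = (14006/9337)    [9337 ≡ 1 mod 4 ⇒ (-1/9337) = +1]
  = (4669/9337)    [14006 ≡ 4669 mod 9337]
  = (9337/4669)    [QR: 4669 ≡ 1 mod 4, sign kept]
  = (4668/4669)    [9337 ≡ 4668 mod 4669]
  = (1167/4669)    [4669 ≡ 5 mod 8 ⇒ (2/4669)^2 = +1]
  = (4669/1167)    [QR: 4669 ≡ 1 mod 4, sign kept]
  = (1/1167)    [4669 ≡ 1 mod 1167]
  = 1    [(1/1167) = 1]
Second factor (17008/9337):
(17008/9337)
  = (7671/9337)    [17008 ≡ 7671 mod 9337]
  = (9337/7671)    [QR: 9337 ≡ 1 mod 4, sign kept]
  = (1666/7671)    [9337 ≡ 1666 mod 7671]
  = (833/7671)    [7671 ≡ 7 mod 8 ⇒ (2/7671) = +1]
  = (7671/833)    [QR: 833 ≡ 1 mod 4, sign kept]
  = (174/833)    [7671 ≡ 174 mod 833]
  = (87/833)    [833 ≡ 1 mod 8 ⇒ (2/833) = +1]
  = (833/87)    [QR: 833 ≡ 1 mod 4, sign kept]
  = (50/87)    [833 ≡ 50 mod 87]
  = (25/87)    [87 ≡ 7 mod 8 ⇒ (2/87) = +1]
  = (87/25)    [QR: 25 ≡ 1 mod 4, sign kept]
  = (12/25)    [87 ≡ 12 mod 25]
  = (3/25)    [25 ≡ 1 mod 8 ⇒ (2/25)^2 = +1]
  = (25/3)    [QR: 25 ≡ 1 mod 4, sign kept]
  = (1/3)    [25 ≡ 1 mod 3]
  = 1    [(1/3) = 1]
Product: (1)·(1) = 1.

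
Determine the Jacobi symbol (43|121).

1

(43|121)
  = (121|43)    [QR: 121 ≡ 1 mod 4, sign kept]
  = (35|43)    [121 ≡ 35 mod 43]
  = -(43|35)    [QR: both ≡ 3 mod 4, sign flips]
  = -(8|35)    [43 ≡ 8 mod 35]
  = (1|35)    [35 ≡ 3 mod 8 ⇒ (2|35)^3 = -1]
  = 1    [(1|35) = 1]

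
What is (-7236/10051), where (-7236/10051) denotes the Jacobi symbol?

Pull out -1: (-7236/10051) = (-1/10051)·(7236/10051). Since 10051 ≡ 3 (mod 4), (-1/10051) = -1. Now have -(7236/10051).
Factor out 2: 7236 = 2^2·1809. Since 10051 ≡ 3 (mod 8), (2/10051) = -1, and (2/10051)^2 = +1. Now have -(1809/10051).
1809 ≡ 1 (mod 4), so quadratic reciprocity gives (1809/10051) = (10051/1809). Reduce: 10051 ≡ 1006 (mod 1809). Now have -(1006/1809).
Factor out 2: 1006 = 2·503. Since 1809 ≡ 1 (mod 8), (2/1809) = +1. Now have -(503/1809).
1809 ≡ 1 (mod 4), so quadratic reciprocity gives (503/1809) = (1809/503). Reduce: 1809 ≡ 300 (mod 503). Now have -(300/503).
Factor out 2: 300 = 2^2·75. Since 503 ≡ 7 (mod 8), (2/503) = +1, and (2/503)^2 = +1. Now have -(75/503).
Both 75 ≡ 3 and 503 ≡ 3 (mod 4), so reciprocity gives (75/503) = -(503/75). Reduce: 503 ≡ 53 (mod 75). Now have (53/75).
53 ≡ 1 (mod 4), so quadratic reciprocity gives (53/75) = (75/53). Reduce: 75 ≡ 22 (mod 53). Now have (22/53).
Factor out 2: 22 = 2·11. Since 53 ≡ 5 (mod 8), (2/53) = -1. Now have -(11/53).
53 ≡ 1 (mod 4), so quadratic reciprocity gives (11/53) = (53/11). Reduce: 53 ≡ 9 (mod 11). Now have -(9/11).
9 ≡ 1 (mod 4), so quadratic reciprocity gives (9/11) = (11/9). Reduce: 11 ≡ 2 (mod 9). Now have -(2/9).
Factor out 2: 2 = 2. Since 9 ≡ 1 (mod 8), (2/9) = +1. Now have -(1/9).
(1/9) = 1. Collecting the sign factors: -1.

-1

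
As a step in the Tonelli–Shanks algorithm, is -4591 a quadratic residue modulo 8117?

(-4591/8117)
  = (3526/8117)    [-4591 ≡ 3526 mod 8117]
  = -(1763/8117)    [8117 ≡ 5 mod 8 ⇒ (2/8117) = -1]
  = -(8117/1763)    [QR: 8117 ≡ 1 mod 4, sign kept]
  = -(1065/1763)    [8117 ≡ 1065 mod 1763]
  = -(1763/1065)    [QR: 1065 ≡ 1 mod 4, sign kept]
  = -(698/1065)    [1763 ≡ 698 mod 1065]
  = -(349/1065)    [1065 ≡ 1 mod 8 ⇒ (2/1065) = +1]
  = -(1065/349)    [QR: 349 ≡ 1 mod 4, sign kept]
  = -(18/349)    [1065 ≡ 18 mod 349]
  = (9/349)    [349 ≡ 5 mod 8 ⇒ (2/349) = -1]
  = (349/9)    [QR: 9 ≡ 1 mod 4, sign kept]
  = (7/9)    [349 ≡ 7 mod 9]
  = (9/7)    [QR: 9 ≡ 1 mod 4, sign kept]
  = (2/7)    [9 ≡ 2 mod 7]
  = (1/7)    [7 ≡ 7 mod 8 ⇒ (2/7) = +1]
  = 1    [(1/7) = 1]
(-4591/8117) = 1, and 8117 is prime, so -4591 is a quadratic residue mod 8117.

yes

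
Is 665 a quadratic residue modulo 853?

665 ≡ 1 (mod 4), so quadratic reciprocity gives (665|853) = (853|665). Reduce: 853 ≡ 188 (mod 665). Now have (188|665).
Factor out 2: 188 = 2^2·47. Since 665 ≡ 1 (mod 8), (2|665) = +1, and (2|665)^2 = +1. Now have (47|665).
665 ≡ 1 (mod 4), so quadratic reciprocity gives (47|665) = (665|47). Reduce: 665 ≡ 7 (mod 47). Now have (7|47).
Both 7 ≡ 3 and 47 ≡ 3 (mod 4), so reciprocity gives (7|47) = -(47|7). Reduce: 47 ≡ 5 (mod 7). Now have -(5|7).
5 ≡ 1 (mod 4), so quadratic reciprocity gives (5|7) = (7|5). Reduce: 7 ≡ 2 (mod 5). Now have -(2|5).
Factor out 2: 2 = 2. Since 5 ≡ 5 (mod 8), (2|5) = -1. Now have (1|5).
(1|5) = 1. Collecting the sign factors: 1.
The Legendre symbol is 1, so x^2 ≡ 665 (mod 853) has solution.

yes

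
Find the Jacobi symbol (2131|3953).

(2131|3953)
  = (3953|2131)    [QR: 3953 ≡ 1 mod 4, sign kept]
  = (1822|2131)    [3953 ≡ 1822 mod 2131]
  = -(911|2131)    [2131 ≡ 3 mod 8 ⇒ (2|2131) = -1]
  = (2131|911)    [QR: both ≡ 3 mod 4, sign flips]
  = (309|911)    [2131 ≡ 309 mod 911]
  = (911|309)    [QR: 309 ≡ 1 mod 4, sign kept]
  = (293|309)    [911 ≡ 293 mod 309]
  = (309|293)    [QR: 293 ≡ 1 mod 4, sign kept]
  = (16|293)    [309 ≡ 16 mod 293]
  = (1|293)    [293 ≡ 5 mod 8 ⇒ (2|293)^4 = +1]
  = 1    [(1|293) = 1]

1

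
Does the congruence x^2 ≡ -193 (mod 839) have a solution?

no

Reduce the numerator: -193 ≡ 646 (mod 839), so (-193/839) = (646/839).
Factor out 2: 646 = 2·323. Since 839 ≡ 7 (mod 8), (2/839) = +1. Now have (323/839).
Both 323 ≡ 3 and 839 ≡ 3 (mod 4), so reciprocity gives (323/839) = -(839/323). Reduce: 839 ≡ 193 (mod 323). Now have -(193/323).
193 ≡ 1 (mod 4), so quadratic reciprocity gives (193/323) = (323/193). Reduce: 323 ≡ 130 (mod 193). Now have -(130/193).
Factor out 2: 130 = 2·65. Since 193 ≡ 1 (mod 8), (2/193) = +1. Now have -(65/193).
65 ≡ 1 (mod 4), so quadratic reciprocity gives (65/193) = (193/65). Reduce: 193 ≡ 63 (mod 65). Now have -(63/65).
65 ≡ 1 (mod 4), so quadratic reciprocity gives (63/65) = (65/63). Reduce: 65 ≡ 2 (mod 63). Now have -(2/63).
Factor out 2: 2 = 2. Since 63 ≡ 7 (mod 8), (2/63) = +1. Now have -(1/63).
(1/63) = 1. Collecting the sign factors: -1.
The Legendre symbol is -1, so x^2 ≡ -193 (mod 839) has no solution.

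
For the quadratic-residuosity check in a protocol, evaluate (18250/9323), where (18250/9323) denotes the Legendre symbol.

(18250/9323)
  = (8927/9323)    [18250 ≡ 8927 mod 9323]
  = -(9323/8927)    [QR: both ≡ 3 mod 4, sign flips]
  = -(396/8927)    [9323 ≡ 396 mod 8927]
  = -(99/8927)    [8927 ≡ 7 mod 8 ⇒ (2/8927)^2 = +1]
  = (8927/99)    [QR: both ≡ 3 mod 4, sign flips]
  = (17/99)    [8927 ≡ 17 mod 99]
  = (99/17)    [QR: 17 ≡ 1 mod 4, sign kept]
  = (14/17)    [99 ≡ 14 mod 17]
  = (7/17)    [17 ≡ 1 mod 8 ⇒ (2/17) = +1]
  = (17/7)    [QR: 17 ≡ 1 mod 4, sign kept]
  = (3/7)    [17 ≡ 3 mod 7]
  = -(7/3)    [QR: both ≡ 3 mod 4, sign flips]
  = -(1/3)    [7 ≡ 1 mod 3]
  = -1    [(1/3) = 1]

-1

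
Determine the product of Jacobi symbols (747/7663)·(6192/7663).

1

By multiplicativity, (747·6192/7663) = (747/7663)·(6192/7663).
First factor (747/7663):
Both 747 ≡ 3 and 7663 ≡ 3 (mod 4), so reciprocity gives (747/7663) = -(7663/747). Reduce: 7663 ≡ 193 (mod 747). Now have -(193/747).
193 ≡ 1 (mod 4), so quadratic reciprocity gives (193/747) = (747/193). Reduce: 747 ≡ 168 (mod 193). Now have -(168/193).
Factor out 2: 168 = 2^3·21. Since 193 ≡ 1 (mod 8), (2/193) = +1, and (2/193)^3 = +1. Now have -(21/193).
21 ≡ 1 (mod 4), so quadratic reciprocity gives (21/193) = (193/21). Reduce: 193 ≡ 4 (mod 21). Now have -(4/21).
Factor out 2: 4 = 2^2. Since 21 ≡ 5 (mod 8), (2/21) = -1, and (2/21)^2 = +1. Now have -(1/21).
(1/21) = 1. Collecting the sign factors: -1.
Second factor (6192/7663):
Factor out 2: 6192 = 2^4·387. Since 7663 ≡ 7 (mod 8), (2/7663) = +1, and (2/7663)^4 = +1. Now have (387/7663).
Both 387 ≡ 3 and 7663 ≡ 3 (mod 4), so reciprocity gives (387/7663) = -(7663/387). Reduce: 7663 ≡ 310 (mod 387). Now have -(310/387).
Factor out 2: 310 = 2·155. Since 387 ≡ 3 (mod 8), (2/387) = -1. Now have (155/387).
Both 155 ≡ 3 and 387 ≡ 3 (mod 4), so reciprocity gives (155/387) = -(387/155). Reduce: 387 ≡ 77 (mod 155). Now have -(77/155).
77 ≡ 1 (mod 4), so quadratic reciprocity gives (77/155) = (155/77). Reduce: 155 ≡ 1 (mod 77). Now have -(1/77).
(1/77) = 1. Collecting the sign factors: -1.
Product: (-1)·(-1) = 1.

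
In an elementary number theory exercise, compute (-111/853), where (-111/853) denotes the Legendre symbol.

(-111/853)
  = (111/853)    [853 ≡ 1 mod 4 ⇒ (-1/853) = +1]
  = (853/111)    [QR: 853 ≡ 1 mod 4, sign kept]
  = (76/111)    [853 ≡ 76 mod 111]
  = (19/111)    [111 ≡ 7 mod 8 ⇒ (2/111)^2 = +1]
  = -(111/19)    [QR: both ≡ 3 mod 4, sign flips]
  = -(16/19)    [111 ≡ 16 mod 19]
  = -(1/19)    [19 ≡ 3 mod 8 ⇒ (2/19)^4 = +1]
  = -1    [(1/19) = 1]

-1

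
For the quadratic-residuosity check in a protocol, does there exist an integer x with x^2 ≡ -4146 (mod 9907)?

(-4146|9907)
  = -(4146|9907)    [9907 ≡ 3 mod 4 ⇒ (-1|9907) = -1]
  = (2073|9907)    [9907 ≡ 3 mod 8 ⇒ (2|9907) = -1]
  = (9907|2073)    [QR: 2073 ≡ 1 mod 4, sign kept]
  = (1615|2073)    [9907 ≡ 1615 mod 2073]
  = (2073|1615)    [QR: 2073 ≡ 1 mod 4, sign kept]
  = (458|1615)    [2073 ≡ 458 mod 1615]
  = (229|1615)    [1615 ≡ 7 mod 8 ⇒ (2|1615) = +1]
  = (1615|229)    [QR: 229 ≡ 1 mod 4, sign kept]
  = (12|229)    [1615 ≡ 12 mod 229]
  = (3|229)    [229 ≡ 5 mod 8 ⇒ (2|229)^2 = +1]
  = (229|3)    [QR: 229 ≡ 1 mod 4, sign kept]
  = (1|3)    [229 ≡ 1 mod 3]
  = 1    [(1|3) = 1]
The Legendre symbol is 1, so x^2 ≡ -4146 (mod 9907) has solution.

yes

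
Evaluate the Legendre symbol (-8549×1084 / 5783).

By multiplicativity, (-8549·1084 / 5783) = (-8549 / 5783)·(1084 / 5783).
First factor (-8549 / 5783):
(-8549 / 5783)
  = -(8549 / 5783)    [5783 ≡ 3 mod 4 ⇒ (-1 / 5783) = -1]
  = -(2766 / 5783)    [8549 ≡ 2766 mod 5783]
  = -(1383 / 5783)    [5783 ≡ 7 mod 8 ⇒ (2 / 5783) = +1]
  = (5783 / 1383)    [QR: both ≡ 3 mod 4, sign flips]
  = (251 / 1383)    [5783 ≡ 251 mod 1383]
  = -(1383 / 251)    [QR: both ≡ 3 mod 4, sign flips]
  = -(128 / 251)    [1383 ≡ 128 mod 251]
  = (1 / 251)    [251 ≡ 3 mod 8 ⇒ (2 / 251)^7 = -1]
  = 1    [(1 / 251) = 1]
Second factor (1084 / 5783):
(1084 / 5783)
  = (271 / 5783)    [5783 ≡ 7 mod 8 ⇒ (2 / 5783)^2 = +1]
  = -(5783 / 271)    [QR: both ≡ 3 mod 4, sign flips]
  = -(92 / 271)    [5783 ≡ 92 mod 271]
  = -(23 / 271)    [271 ≡ 7 mod 8 ⇒ (2 / 271)^2 = +1]
  = (271 / 23)    [QR: both ≡ 3 mod 4, sign flips]
  = (18 / 23)    [271 ≡ 18 mod 23]
  = (9 / 23)    [23 ≡ 7 mod 8 ⇒ (2 / 23) = +1]
  = (23 / 9)    [QR: 9 ≡ 1 mod 4, sign kept]
  = (5 / 9)    [23 ≡ 5 mod 9]
  = (9 / 5)    [QR: 5 ≡ 1 mod 4, sign kept]
  = (4 / 5)    [9 ≡ 4 mod 5]
  = (1 / 5)    [5 ≡ 5 mod 8 ⇒ (2 / 5)^2 = +1]
  = 1    [(1 / 5) = 1]
Product: (1)·(1) = 1.

1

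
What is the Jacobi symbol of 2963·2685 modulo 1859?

By multiplicativity, (2963·2685/1859) = (2963/1859)·(2685/1859).
First factor (2963/1859):
Reduce the numerator: 2963 ≡ 1104 (mod 1859), so (2963/1859) = (1104/1859).
Factor out 2: 1104 = 2^4·69. Since 1859 ≡ 3 (mod 8), (2/1859) = -1, and (2/1859)^4 = +1. Now have (69/1859).
69 ≡ 1 (mod 4), so quadratic reciprocity gives (69/1859) = (1859/69). Reduce: 1859 ≡ 65 (mod 69). Now have (65/69).
65 ≡ 1 (mod 4), so quadratic reciprocity gives (65/69) = (69/65). Reduce: 69 ≡ 4 (mod 65). Now have (4/65).
Factor out 2: 4 = 2^2. Since 65 ≡ 1 (mod 8), (2/65) = +1, and (2/65)^2 = +1. Now have (1/65).
(1/65) = 1. Collecting the sign factors: 1.
Second factor (2685/1859):
Reduce the numerator: 2685 ≡ 826 (mod 1859), so (2685/1859) = (826/1859).
Factor out 2: 826 = 2·413. Since 1859 ≡ 3 (mod 8), (2/1859) = -1. Now have -(413/1859).
413 ≡ 1 (mod 4), so quadratic reciprocity gives (413/1859) = (1859/413). Reduce: 1859 ≡ 207 (mod 413). Now have -(207/413).
413 ≡ 1 (mod 4), so quadratic reciprocity gives (207/413) = (413/207). Reduce: 413 ≡ 206 (mod 207). Now have -(206/207).
Factor out 2: 206 = 2·103. Since 207 ≡ 7 (mod 8), (2/207) = +1. Now have -(103/207).
Both 103 ≡ 3 and 207 ≡ 3 (mod 4), so reciprocity gives (103/207) = -(207/103). Reduce: 207 ≡ 1 (mod 103). Now have (1/103).
(1/103) = 1. Collecting the sign factors: 1.
Product: (1)·(1) = 1.

1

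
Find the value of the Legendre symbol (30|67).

(30|67)
  = -(15|67)    [67 ≡ 3 mod 8 ⇒ (2|67) = -1]
  = (67|15)    [QR: both ≡ 3 mod 4, sign flips]
  = (7|15)    [67 ≡ 7 mod 15]
  = -(15|7)    [QR: both ≡ 3 mod 4, sign flips]
  = -(1|7)    [15 ≡ 1 mod 7]
  = -1    [(1|7) = 1]

-1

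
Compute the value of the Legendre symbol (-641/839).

Reduce the numerator: -641 ≡ 198 (mod 839), so (-641/839) = (198/839).
Factor out 2: 198 = 2·99. Since 839 ≡ 7 (mod 8), (2/839) = +1. Now have (99/839).
Both 99 ≡ 3 and 839 ≡ 3 (mod 4), so reciprocity gives (99/839) = -(839/99). Reduce: 839 ≡ 47 (mod 99). Now have -(47/99).
Both 47 ≡ 3 and 99 ≡ 3 (mod 4), so reciprocity gives (47/99) = -(99/47). Reduce: 99 ≡ 5 (mod 47). Now have (5/47).
5 ≡ 1 (mod 4), so quadratic reciprocity gives (5/47) = (47/5). Reduce: 47 ≡ 2 (mod 5). Now have (2/5).
Factor out 2: 2 = 2. Since 5 ≡ 5 (mod 8), (2/5) = -1. Now have -(1/5).
(1/5) = 1. Collecting the sign factors: -1.

-1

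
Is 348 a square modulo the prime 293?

yes

Reduce the numerator: 348 ≡ 55 (mod 293), so (348|293) = (55|293).
293 ≡ 1 (mod 4), so quadratic reciprocity gives (55|293) = (293|55). Reduce: 293 ≡ 18 (mod 55). Now have (18|55).
Factor out 2: 18 = 2·9. Since 55 ≡ 7 (mod 8), (2|55) = +1. Now have (9|55).
9 ≡ 1 (mod 4), so quadratic reciprocity gives (9|55) = (55|9). Reduce: 55 ≡ 1 (mod 9). Now have (1|9).
(1|9) = 1. Collecting the sign factors: 1.
The Legendre symbol is 1, so x^2 ≡ 348 (mod 293) has solution.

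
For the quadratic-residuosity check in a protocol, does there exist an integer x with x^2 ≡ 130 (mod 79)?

(130/79)
  = (51/79)    [130 ≡ 51 mod 79]
  = -(79/51)    [QR: both ≡ 3 mod 4, sign flips]
  = -(28/51)    [79 ≡ 28 mod 51]
  = -(7/51)    [51 ≡ 3 mod 8 ⇒ (2/51)^2 = +1]
  = (51/7)    [QR: both ≡ 3 mod 4, sign flips]
  = (2/7)    [51 ≡ 2 mod 7]
  = (1/7)    [7 ≡ 7 mod 8 ⇒ (2/7) = +1]
  = 1    [(1/7) = 1]
The Legendre symbol is 1, so x^2 ≡ 130 (mod 79) has solution.

yes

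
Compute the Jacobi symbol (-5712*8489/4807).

1

By multiplicativity, (-5712·8489/4807) = (-5712/4807)·(8489/4807).
First factor (-5712/4807):
(-5712/4807)
  = (3902/4807)    [-5712 ≡ 3902 mod 4807]
  = (1951/4807)    [4807 ≡ 7 mod 8 ⇒ (2/4807) = +1]
  = -(4807/1951)    [QR: both ≡ 3 mod 4, sign flips]
  = -(905/1951)    [4807 ≡ 905 mod 1951]
  = -(1951/905)    [QR: 905 ≡ 1 mod 4, sign kept]
  = -(141/905)    [1951 ≡ 141 mod 905]
  = -(905/141)    [QR: 141 ≡ 1 mod 4, sign kept]
  = -(59/141)    [905 ≡ 59 mod 141]
  = -(141/59)    [QR: 141 ≡ 1 mod 4, sign kept]
  = -(23/59)    [141 ≡ 23 mod 59]
  = (59/23)    [QR: both ≡ 3 mod 4, sign flips]
  = (13/23)    [59 ≡ 13 mod 23]
  = (23/13)    [QR: 13 ≡ 1 mod 4, sign kept]
  = (10/13)    [23 ≡ 10 mod 13]
  = -(5/13)    [13 ≡ 5 mod 8 ⇒ (2/13) = -1]
  = -(13/5)    [QR: 5 ≡ 1 mod 4, sign kept]
  = -(3/5)    [13 ≡ 3 mod 5]
  = -(5/3)    [QR: 5 ≡ 1 mod 4, sign kept]
  = -(2/3)    [5 ≡ 2 mod 3]
  = (1/3)    [3 ≡ 3 mod 8 ⇒ (2/3) = -1]
  = 1    [(1/3) = 1]
Second factor (8489/4807):
(8489/4807)
  = (3682/4807)    [8489 ≡ 3682 mod 4807]
  = (1841/4807)    [4807 ≡ 7 mod 8 ⇒ (2/4807) = +1]
  = (4807/1841)    [QR: 1841 ≡ 1 mod 4, sign kept]
  = (1125/1841)    [4807 ≡ 1125 mod 1841]
  = (1841/1125)    [QR: 1125 ≡ 1 mod 4, sign kept]
  = (716/1125)    [1841 ≡ 716 mod 1125]
  = (179/1125)    [1125 ≡ 5 mod 8 ⇒ (2/1125)^2 = +1]
  = (1125/179)    [QR: 1125 ≡ 1 mod 4, sign kept]
  = (51/179)    [1125 ≡ 51 mod 179]
  = -(179/51)    [QR: both ≡ 3 mod 4, sign flips]
  = -(26/51)    [179 ≡ 26 mod 51]
  = (13/51)    [51 ≡ 3 mod 8 ⇒ (2/51) = -1]
  = (51/13)    [QR: 13 ≡ 1 mod 4, sign kept]
  = (12/13)    [51 ≡ 12 mod 13]
  = (3/13)    [13 ≡ 5 mod 8 ⇒ (2/13)^2 = +1]
  = (13/3)    [QR: 13 ≡ 1 mod 4, sign kept]
  = (1/3)    [13 ≡ 1 mod 3]
  = 1    [(1/3) = 1]
Product: (1)·(1) = 1.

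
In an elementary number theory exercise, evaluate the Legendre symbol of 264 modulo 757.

-1

Factor out 2: 264 = 2^3·33. Since 757 ≡ 5 (mod 8), (2 / 757) = -1, and (2 / 757)^3 = -1. Now have -(33 / 757).
33 ≡ 1 (mod 4), so quadratic reciprocity gives (33 / 757) = (757 / 33). Reduce: 757 ≡ 31 (mod 33). Now have -(31 / 33).
33 ≡ 1 (mod 4), so quadratic reciprocity gives (31 / 33) = (33 / 31). Reduce: 33 ≡ 2 (mod 31). Now have -(2 / 31).
Factor out 2: 2 = 2. Since 31 ≡ 7 (mod 8), (2 / 31) = +1. Now have -(1 / 31).
(1 / 31) = 1. Collecting the sign factors: -1.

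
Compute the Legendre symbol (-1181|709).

(-1181|709)
  = (1181|709)    [709 ≡ 1 mod 4 ⇒ (-1|709) = +1]
  = (472|709)    [1181 ≡ 472 mod 709]
  = -(59|709)    [709 ≡ 5 mod 8 ⇒ (2|709)^3 = -1]
  = -(709|59)    [QR: 709 ≡ 1 mod 4, sign kept]
  = -(1|59)    [709 ≡ 1 mod 59]
  = -1    [(1|59) = 1]

-1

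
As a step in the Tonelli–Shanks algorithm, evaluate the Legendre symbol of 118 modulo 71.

Reduce the numerator: 118 ≡ 47 (mod 71), so (118|71) = (47|71).
Both 47 ≡ 3 and 71 ≡ 3 (mod 4), so reciprocity gives (47|71) = -(71|47). Reduce: 71 ≡ 24 (mod 47). Now have -(24|47).
Factor out 2: 24 = 2^3·3. Since 47 ≡ 7 (mod 8), (2|47) = +1, and (2|47)^3 = +1. Now have -(3|47).
Both 3 ≡ 3 and 47 ≡ 3 (mod 4), so reciprocity gives (3|47) = -(47|3). Reduce: 47 ≡ 2 (mod 3). Now have (2|3).
Factor out 2: 2 = 2. Since 3 ≡ 3 (mod 8), (2|3) = -1. Now have -(1|3).
(1|3) = 1. Collecting the sign factors: -1.

-1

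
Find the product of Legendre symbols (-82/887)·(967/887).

-1

By multiplicativity, (-82·967/887) = (-82/887)·(967/887).
First factor (-82/887):
Reduce the numerator: -82 ≡ 805 (mod 887), so (-82/887) = (805/887).
805 ≡ 1 (mod 4), so quadratic reciprocity gives (805/887) = (887/805). Reduce: 887 ≡ 82 (mod 805). Now have (82/805).
Factor out 2: 82 = 2·41. Since 805 ≡ 5 (mod 8), (2/805) = -1. Now have -(41/805).
41 ≡ 1 (mod 4), so quadratic reciprocity gives (41/805) = (805/41). Reduce: 805 ≡ 26 (mod 41). Now have -(26/41).
Factor out 2: 26 = 2·13. Since 41 ≡ 1 (mod 8), (2/41) = +1. Now have -(13/41).
13 ≡ 1 (mod 4), so quadratic reciprocity gives (13/41) = (41/13). Reduce: 41 ≡ 2 (mod 13). Now have -(2/13).
Factor out 2: 2 = 2. Since 13 ≡ 5 (mod 8), (2/13) = -1. Now have (1/13).
(1/13) = 1. Collecting the sign factors: 1.
Second factor (967/887):
Reduce the numerator: 967 ≡ 80 (mod 887), so (967/887) = (80/887).
Factor out 2: 80 = 2^4·5. Since 887 ≡ 7 (mod 8), (2/887) = +1, and (2/887)^4 = +1. Now have (5/887).
5 ≡ 1 (mod 4), so quadratic reciprocity gives (5/887) = (887/5). Reduce: 887 ≡ 2 (mod 5). Now have (2/5).
Factor out 2: 2 = 2. Since 5 ≡ 5 (mod 8), (2/5) = -1. Now have -(1/5).
(1/5) = 1. Collecting the sign factors: -1.
Product: (1)·(-1) = -1.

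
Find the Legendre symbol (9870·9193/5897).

By multiplicativity, (9870·9193/5897) = (9870/5897)·(9193/5897).
First factor (9870/5897):
Reduce the numerator: 9870 ≡ 3973 (mod 5897), so (9870/5897) = (3973/5897).
3973 ≡ 1 (mod 4), so quadratic reciprocity gives (3973/5897) = (5897/3973). Reduce: 5897 ≡ 1924 (mod 3973). Now have (1924/3973).
Factor out 2: 1924 = 2^2·481. Since 3973 ≡ 5 (mod 8), (2/3973) = -1, and (2/3973)^2 = +1. Now have (481/3973).
481 ≡ 1 (mod 4), so quadratic reciprocity gives (481/3973) = (3973/481). Reduce: 3973 ≡ 125 (mod 481). Now have (125/481).
125 ≡ 1 (mod 4), so quadratic reciprocity gives (125/481) = (481/125). Reduce: 481 ≡ 106 (mod 125). Now have (106/125).
Factor out 2: 106 = 2·53. Since 125 ≡ 5 (mod 8), (2/125) = -1. Now have -(53/125).
53 ≡ 1 (mod 4), so quadratic reciprocity gives (53/125) = (125/53). Reduce: 125 ≡ 19 (mod 53). Now have -(19/53).
53 ≡ 1 (mod 4), so quadratic reciprocity gives (19/53) = (53/19). Reduce: 53 ≡ 15 (mod 19). Now have -(15/19).
Both 15 ≡ 3 and 19 ≡ 3 (mod 4), so reciprocity gives (15/19) = -(19/15). Reduce: 19 ≡ 4 (mod 15). Now have (4/15).
Factor out 2: 4 = 2^2. Since 15 ≡ 7 (mod 8), (2/15) = +1, and (2/15)^2 = +1. Now have (1/15).
(1/15) = 1. Collecting the sign factors: 1.
Second factor (9193/5897):
Reduce the numerator: 9193 ≡ 3296 (mod 5897), so (9193/5897) = (3296/5897).
Factor out 2: 3296 = 2^5·103. Since 5897 ≡ 1 (mod 8), (2/5897) = +1, and (2/5897)^5 = +1. Now have (103/5897).
5897 ≡ 1 (mod 4), so quadratic reciprocity gives (103/5897) = (5897/103). Reduce: 5897 ≡ 26 (mod 103). Now have (26/103).
Factor out 2: 26 = 2·13. Since 103 ≡ 7 (mod 8), (2/103) = +1. Now have (13/103).
13 ≡ 1 (mod 4), so quadratic reciprocity gives (13/103) = (103/13). Reduce: 103 ≡ 12 (mod 13). Now have (12/13).
Factor out 2: 12 = 2^2·3. Since 13 ≡ 5 (mod 8), (2/13) = -1, and (2/13)^2 = +1. Now have (3/13).
13 ≡ 1 (mod 4), so quadratic reciprocity gives (3/13) = (13/3). Reduce: 13 ≡ 1 (mod 3). Now have (1/3).
(1/3) = 1. Collecting the sign factors: 1.
Product: (1)·(1) = 1.

1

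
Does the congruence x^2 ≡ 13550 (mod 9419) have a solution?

(13550/9419)
  = (4131/9419)    [13550 ≡ 4131 mod 9419]
  = -(9419/4131)    [QR: both ≡ 3 mod 4, sign flips]
  = -(1157/4131)    [9419 ≡ 1157 mod 4131]
  = -(4131/1157)    [QR: 1157 ≡ 1 mod 4, sign kept]
  = -(660/1157)    [4131 ≡ 660 mod 1157]
  = -(165/1157)    [1157 ≡ 5 mod 8 ⇒ (2/1157)^2 = +1]
  = -(1157/165)    [QR: 165 ≡ 1 mod 4, sign kept]
  = -(2/165)    [1157 ≡ 2 mod 165]
  = (1/165)    [165 ≡ 5 mod 8 ⇒ (2/165) = -1]
  = 1    [(1/165) = 1]
The Legendre symbol is 1, so x^2 ≡ 13550 (mod 9419) has solution.

yes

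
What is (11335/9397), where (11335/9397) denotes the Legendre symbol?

(11335/9397)
  = (1938/9397)    [11335 ≡ 1938 mod 9397]
  = -(969/9397)    [9397 ≡ 5 mod 8 ⇒ (2/9397) = -1]
  = -(9397/969)    [QR: 969 ≡ 1 mod 4, sign kept]
  = -(676/969)    [9397 ≡ 676 mod 969]
  = -(169/969)    [969 ≡ 1 mod 8 ⇒ (2/969)^2 = +1]
  = -(969/169)    [QR: 169 ≡ 1 mod 4, sign kept]
  = -(124/169)    [969 ≡ 124 mod 169]
  = -(31/169)    [169 ≡ 1 mod 8 ⇒ (2/169)^2 = +1]
  = -(169/31)    [QR: 169 ≡ 1 mod 4, sign kept]
  = -(14/31)    [169 ≡ 14 mod 31]
  = -(7/31)    [31 ≡ 7 mod 8 ⇒ (2/31) = +1]
  = (31/7)    [QR: both ≡ 3 mod 4, sign flips]
  = (3/7)    [31 ≡ 3 mod 7]
  = -(7/3)    [QR: both ≡ 3 mod 4, sign flips]
  = -(1/3)    [7 ≡ 1 mod 3]
  = -1    [(1/3) = 1]

-1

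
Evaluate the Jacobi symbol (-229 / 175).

(-229 / 175)
  = (121 / 175)    [-229 ≡ 121 mod 175]
  = (175 / 121)    [QR: 121 ≡ 1 mod 4, sign kept]
  = (54 / 121)    [175 ≡ 54 mod 121]
  = (27 / 121)    [121 ≡ 1 mod 8 ⇒ (2 / 121) = +1]
  = (121 / 27)    [QR: 121 ≡ 1 mod 4, sign kept]
  = (13 / 27)    [121 ≡ 13 mod 27]
  = (27 / 13)    [QR: 13 ≡ 1 mod 4, sign kept]
  = (1 / 13)    [27 ≡ 1 mod 13]
  = 1    [(1 / 13) = 1]

1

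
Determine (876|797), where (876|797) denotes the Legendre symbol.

-1

Reduce the numerator: 876 ≡ 79 (mod 797), so (876|797) = (79|797).
797 ≡ 1 (mod 4), so quadratic reciprocity gives (79|797) = (797|79). Reduce: 797 ≡ 7 (mod 79). Now have (7|79).
Both 7 ≡ 3 and 79 ≡ 3 (mod 4), so reciprocity gives (7|79) = -(79|7). Reduce: 79 ≡ 2 (mod 7). Now have -(2|7).
Factor out 2: 2 = 2. Since 7 ≡ 7 (mod 8), (2|7) = +1. Now have -(1|7).
(1|7) = 1. Collecting the sign factors: -1.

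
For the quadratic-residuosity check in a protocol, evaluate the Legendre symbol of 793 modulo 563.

(793/563)
  = (230/563)    [793 ≡ 230 mod 563]
  = -(115/563)    [563 ≡ 3 mod 8 ⇒ (2/563) = -1]
  = (563/115)    [QR: both ≡ 3 mod 4, sign flips]
  = (103/115)    [563 ≡ 103 mod 115]
  = -(115/103)    [QR: both ≡ 3 mod 4, sign flips]
  = -(12/103)    [115 ≡ 12 mod 103]
  = -(3/103)    [103 ≡ 7 mod 8 ⇒ (2/103)^2 = +1]
  = (103/3)    [QR: both ≡ 3 mod 4, sign flips]
  = (1/3)    [103 ≡ 1 mod 3]
  = 1    [(1/3) = 1]

1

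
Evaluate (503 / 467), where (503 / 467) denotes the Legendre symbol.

1

(503 / 467)
  = (36 / 467)    [503 ≡ 36 mod 467]
  = (9 / 467)    [467 ≡ 3 mod 8 ⇒ (2 / 467)^2 = +1]
  = (467 / 9)    [QR: 9 ≡ 1 mod 4, sign kept]
  = (8 / 9)    [467 ≡ 8 mod 9]
  = (1 / 9)    [9 ≡ 1 mod 8 ⇒ (2 / 9)^3 = +1]
  = 1    [(1 / 9) = 1]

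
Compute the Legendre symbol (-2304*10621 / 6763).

By multiplicativity, (-2304·10621 / 6763) = (-2304 / 6763)·(10621 / 6763).
First factor (-2304 / 6763):
(-2304 / 6763)
  = -(2304 / 6763)    [6763 ≡ 3 mod 4 ⇒ (-1 / 6763) = -1]
  = -(9 / 6763)    [6763 ≡ 3 mod 8 ⇒ (2 / 6763)^8 = +1]
  = -(6763 / 9)    [QR: 9 ≡ 1 mod 4, sign kept]
  = -(4 / 9)    [6763 ≡ 4 mod 9]
  = -(1 / 9)    [9 ≡ 1 mod 8 ⇒ (2 / 9)^2 = +1]
  = -1    [(1 / 9) = 1]
Second factor (10621 / 6763):
(10621 / 6763)
  = (3858 / 6763)    [10621 ≡ 3858 mod 6763]
  = -(1929 / 6763)    [6763 ≡ 3 mod 8 ⇒ (2 / 6763) = -1]
  = -(6763 / 1929)    [QR: 1929 ≡ 1 mod 4, sign kept]
  = -(976 / 1929)    [6763 ≡ 976 mod 1929]
  = -(61 / 1929)    [1929 ≡ 1 mod 8 ⇒ (2 / 1929)^4 = +1]
  = -(1929 / 61)    [QR: 61 ≡ 1 mod 4, sign kept]
  = -(38 / 61)    [1929 ≡ 38 mod 61]
  = (19 / 61)    [61 ≡ 5 mod 8 ⇒ (2 / 61) = -1]
  = (61 / 19)    [QR: 61 ≡ 1 mod 4, sign kept]
  = (4 / 19)    [61 ≡ 4 mod 19]
  = (1 / 19)    [19 ≡ 3 mod 8 ⇒ (2 / 19)^2 = +1]
  = 1    [(1 / 19) = 1]
Product: (-1)·(1) = -1.

-1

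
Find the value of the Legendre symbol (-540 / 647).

1

Reduce the numerator: -540 ≡ 107 (mod 647), so (-540 / 647) = (107 / 647).
Both 107 ≡ 3 and 647 ≡ 3 (mod 4), so reciprocity gives (107 / 647) = -(647 / 107). Reduce: 647 ≡ 5 (mod 107). Now have -(5 / 107).
5 ≡ 1 (mod 4), so quadratic reciprocity gives (5 / 107) = (107 / 5). Reduce: 107 ≡ 2 (mod 5). Now have -(2 / 5).
Factor out 2: 2 = 2. Since 5 ≡ 5 (mod 8), (2 / 5) = -1. Now have (1 / 5).
(1 / 5) = 1. Collecting the sign factors: 1.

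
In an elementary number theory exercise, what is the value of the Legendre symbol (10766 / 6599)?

(10766 / 6599)
  = (4167 / 6599)    [10766 ≡ 4167 mod 6599]
  = -(6599 / 4167)    [QR: both ≡ 3 mod 4, sign flips]
  = -(2432 / 4167)    [6599 ≡ 2432 mod 4167]
  = -(19 / 4167)    [4167 ≡ 7 mod 8 ⇒ (2 / 4167)^7 = +1]
  = (4167 / 19)    [QR: both ≡ 3 mod 4, sign flips]
  = (6 / 19)    [4167 ≡ 6 mod 19]
  = -(3 / 19)    [19 ≡ 3 mod 8 ⇒ (2 / 19) = -1]
  = (19 / 3)    [QR: both ≡ 3 mod 4, sign flips]
  = (1 / 3)    [19 ≡ 1 mod 3]
  = 1    [(1 / 3) = 1]

1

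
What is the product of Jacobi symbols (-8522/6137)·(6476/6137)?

By multiplicativity, (-8522·6476/6137) = (-8522/6137)·(6476/6137).
First factor (-8522/6137):
(-8522/6137)
  = (3752/6137)    [-8522 ≡ 3752 mod 6137]
  = (469/6137)    [6137 ≡ 1 mod 8 ⇒ (2/6137)^3 = +1]
  = (6137/469)    [QR: 469 ≡ 1 mod 4, sign kept]
  = (40/469)    [6137 ≡ 40 mod 469]
  = -(5/469)    [469 ≡ 5 mod 8 ⇒ (2/469)^3 = -1]
  = -(469/5)    [QR: 5 ≡ 1 mod 4, sign kept]
  = -(4/5)    [469 ≡ 4 mod 5]
  = -(1/5)    [5 ≡ 5 mod 8 ⇒ (2/5)^2 = +1]
  = -1    [(1/5) = 1]
Second factor (6476/6137):
(6476/6137)
  = (339/6137)    [6476 ≡ 339 mod 6137]
  = (6137/339)    [QR: 6137 ≡ 1 mod 4, sign kept]
  = (35/339)    [6137 ≡ 35 mod 339]
  = -(339/35)    [QR: both ≡ 3 mod 4, sign flips]
  = -(24/35)    [339 ≡ 24 mod 35]
  = (3/35)    [35 ≡ 3 mod 8 ⇒ (2/35)^3 = -1]
  = -(35/3)    [QR: both ≡ 3 mod 4, sign flips]
  = -(2/3)    [35 ≡ 2 mod 3]
  = (1/3)    [3 ≡ 3 mod 8 ⇒ (2/3) = -1]
  = 1    [(1/3) = 1]
Product: (-1)·(1) = -1.

-1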